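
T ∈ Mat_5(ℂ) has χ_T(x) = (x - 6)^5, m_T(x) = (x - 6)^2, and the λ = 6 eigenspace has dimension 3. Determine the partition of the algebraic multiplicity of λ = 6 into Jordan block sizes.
Block sizes for λ = 6: [2, 2, 1]

Step 1 — from the characteristic polynomial, algebraic multiplicity of λ = 6 is 5. From dim ker(T − (6)·I) = 3, there are exactly 3 Jordan blocks for λ = 6.
Step 2 — from the minimal polynomial, the factor (x − 6)^2 tells us the largest block for λ = 6 has size 2.
Step 3 — with total size 5, 3 blocks, and largest block 2, the block sizes (in nonincreasing order) are [2, 2, 1].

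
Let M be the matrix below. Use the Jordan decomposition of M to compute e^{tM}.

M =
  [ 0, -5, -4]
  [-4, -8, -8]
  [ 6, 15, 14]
e^{tM} =
  [-2*t*exp(2*t) + exp(2*t), -5*t*exp(2*t), -4*t*exp(2*t)]
  [-4*t*exp(2*t), -10*t*exp(2*t) + exp(2*t), -8*t*exp(2*t)]
  [6*t*exp(2*t), 15*t*exp(2*t), 12*t*exp(2*t) + exp(2*t)]

Strategy: write M = P · J · P⁻¹ where J is a Jordan canonical form, so e^{tM} = P · e^{tJ} · P⁻¹, and e^{tJ} can be computed block-by-block.

M has Jordan form
J =
  [2, 1, 0]
  [0, 2, 0]
  [0, 0, 2]
(up to reordering of blocks).

Per-block formulas:
  For a 2×2 Jordan block J_2(2): exp(t · J_2(2)) = e^(2t)·(I + t·N), where N is the 2×2 nilpotent shift.
  For a 1×1 block at λ = 2: exp(t · [2]) = [e^(2t)].

After assembling e^{tJ} and conjugating by P, we get:

e^{tM} =
  [-2*t*exp(2*t) + exp(2*t), -5*t*exp(2*t), -4*t*exp(2*t)]
  [-4*t*exp(2*t), -10*t*exp(2*t) + exp(2*t), -8*t*exp(2*t)]
  [6*t*exp(2*t), 15*t*exp(2*t), 12*t*exp(2*t) + exp(2*t)]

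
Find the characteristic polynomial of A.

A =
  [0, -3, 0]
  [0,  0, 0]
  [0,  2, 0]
x^3

Expanding det(x·I − A) (e.g. by cofactor expansion or by noting that A is similar to its Jordan form J, which has the same characteristic polynomial as A) gives
  χ_A(x) = x^3
which factors as x^3. The eigenvalues (with algebraic multiplicities) are λ = 0 with multiplicity 3.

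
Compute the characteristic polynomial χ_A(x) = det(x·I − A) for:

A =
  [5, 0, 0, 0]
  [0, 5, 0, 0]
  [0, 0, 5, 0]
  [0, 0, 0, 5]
x^4 - 20*x^3 + 150*x^2 - 500*x + 625

Expanding det(x·I − A) (e.g. by cofactor expansion or by noting that A is similar to its Jordan form J, which has the same characteristic polynomial as A) gives
  χ_A(x) = x^4 - 20*x^3 + 150*x^2 - 500*x + 625
which factors as (x - 5)^4. The eigenvalues (with algebraic multiplicities) are λ = 5 with multiplicity 4.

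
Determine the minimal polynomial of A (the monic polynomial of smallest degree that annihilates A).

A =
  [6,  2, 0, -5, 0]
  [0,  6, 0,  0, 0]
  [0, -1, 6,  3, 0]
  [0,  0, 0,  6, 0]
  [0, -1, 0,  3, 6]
x^2 - 12*x + 36

The characteristic polynomial is χ_A(x) = (x - 6)^5, so the eigenvalues are known. The minimal polynomial is
  m_A(x) = Π_λ (x − λ)^{k_λ}
where k_λ is the size of the *largest* Jordan block for λ (equivalently, the smallest k with (A − λI)^k v = 0 for every generalised eigenvector v of λ).

  λ = 6: largest Jordan block has size 2, contributing (x − 6)^2

So m_A(x) = (x - 6)^2 = x^2 - 12*x + 36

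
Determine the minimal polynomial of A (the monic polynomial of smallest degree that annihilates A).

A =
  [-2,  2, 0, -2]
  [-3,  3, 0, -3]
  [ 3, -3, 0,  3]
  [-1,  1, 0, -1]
x^2

The characteristic polynomial is χ_A(x) = x^4, so the eigenvalues are known. The minimal polynomial is
  m_A(x) = Π_λ (x − λ)^{k_λ}
where k_λ is the size of the *largest* Jordan block for λ (equivalently, the smallest k with (A − λI)^k v = 0 for every generalised eigenvector v of λ).

  λ = 0: largest Jordan block has size 2, contributing (x − 0)^2

So m_A(x) = x^2 = x^2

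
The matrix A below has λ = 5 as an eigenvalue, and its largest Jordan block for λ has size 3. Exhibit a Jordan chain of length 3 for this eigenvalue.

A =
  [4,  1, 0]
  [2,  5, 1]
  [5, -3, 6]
A Jordan chain for λ = 5 of length 3:
v_1 = (3, 3, -6)ᵀ
v_2 = (-1, 2, 5)ᵀ
v_3 = (1, 0, 0)ᵀ

Let N = A − (5)·I. We want v_3 with N^3 v_3 = 0 but N^2 v_3 ≠ 0; then v_{j-1} := N · v_j for j = 3, …, 2.

Pick v_3 = (1, 0, 0)ᵀ.
Then v_2 = N · v_3 = (-1, 2, 5)ᵀ.
Then v_1 = N · v_2 = (3, 3, -6)ᵀ.

Sanity check: (A − (5)·I) v_1 = (0, 0, 0)ᵀ = 0. ✓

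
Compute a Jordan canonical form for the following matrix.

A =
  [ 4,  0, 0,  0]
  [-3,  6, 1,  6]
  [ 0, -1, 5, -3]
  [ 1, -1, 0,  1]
J_3(4) ⊕ J_1(4)

The characteristic polynomial is
  det(x·I − A) = x^4 - 16*x^3 + 96*x^2 - 256*x + 256 = (x - 4)^4

Eigenvalues and multiplicities (the geometric multiplicity of λ is n − rank(A − λI), which equals the number of Jordan blocks for λ):
  λ = 4: algebraic multiplicity = 4, geometric multiplicity = 2

Determining the block sizes for each eigenvalue:
  λ = 4: with am = 4 and gm = 2, the partition is not yet determined (e.g. several partitions of 4 into 2 parts exist). Let N = A − (4)·I. Computing rank(N^1) = 2, rank(N^2) = 1, rank(N^3) = 0; the number of blocks of size ≥ j is rank(N^{j−1}) − rank(N^j), giving [2, 1, 1]. So we have 1 block(s) of size 3, 1 block(s) of size 1 → block sizes [3, 1]

Assembling the blocks gives a Jordan form
J =
  [4, 1, 0, 0]
  [0, 4, 1, 0]
  [0, 0, 4, 0]
  [0, 0, 0, 4]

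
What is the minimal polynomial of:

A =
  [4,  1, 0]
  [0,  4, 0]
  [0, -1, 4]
x^2 - 8*x + 16

The characteristic polynomial is χ_A(x) = (x - 4)^3, so the eigenvalues are known. The minimal polynomial is
  m_A(x) = Π_λ (x − λ)^{k_λ}
where k_λ is the size of the *largest* Jordan block for λ (equivalently, the smallest k with (A − λI)^k v = 0 for every generalised eigenvector v of λ).

  λ = 4: largest Jordan block has size 2, contributing (x − 4)^2

So m_A(x) = (x - 4)^2 = x^2 - 8*x + 16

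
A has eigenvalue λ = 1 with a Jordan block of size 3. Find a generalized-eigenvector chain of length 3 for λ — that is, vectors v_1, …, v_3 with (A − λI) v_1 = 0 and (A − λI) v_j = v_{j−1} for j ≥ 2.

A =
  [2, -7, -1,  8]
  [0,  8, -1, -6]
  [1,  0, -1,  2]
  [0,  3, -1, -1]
A Jordan chain for λ = 1 of length 3:
v_1 = (0, -1, -1, -1)ᵀ
v_2 = (1, 0, 1, 0)ᵀ
v_3 = (1, 0, 0, 0)ᵀ

Let N = A − (1)·I. We want v_3 with N^3 v_3 = 0 but N^2 v_3 ≠ 0; then v_{j-1} := N · v_j for j = 3, …, 2.

Pick v_3 = (1, 0, 0, 0)ᵀ.
Then v_2 = N · v_3 = (1, 0, 1, 0)ᵀ.
Then v_1 = N · v_2 = (0, -1, -1, -1)ᵀ.

Sanity check: (A − (1)·I) v_1 = (0, 0, 0, 0)ᵀ = 0. ✓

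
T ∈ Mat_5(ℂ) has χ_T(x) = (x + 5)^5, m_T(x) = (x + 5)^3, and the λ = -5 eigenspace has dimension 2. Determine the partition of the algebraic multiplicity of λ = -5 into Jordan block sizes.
Block sizes for λ = -5: [3, 2]

Step 1 — from the characteristic polynomial, algebraic multiplicity of λ = -5 is 5. From dim ker(T − (-5)·I) = 2, there are exactly 2 Jordan blocks for λ = -5.
Step 2 — from the minimal polynomial, the factor (x + 5)^3 tells us the largest block for λ = -5 has size 3.
Step 3 — with total size 5, 2 blocks, and largest block 3, the block sizes (in nonincreasing order) are [3, 2].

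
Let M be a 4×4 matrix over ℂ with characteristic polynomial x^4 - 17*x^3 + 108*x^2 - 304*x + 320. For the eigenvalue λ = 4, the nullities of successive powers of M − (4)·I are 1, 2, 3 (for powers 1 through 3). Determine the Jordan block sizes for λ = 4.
Block sizes for λ = 4: [3]

From the dimensions of kernels of powers, the number of Jordan blocks of size at least j is d_j − d_{j−1} where d_j = dim ker(N^j) (with d_0 = 0). Computing the differences gives [1, 1, 1].
The number of blocks of size exactly k is (#blocks of size ≥ k) − (#blocks of size ≥ k + 1), so the partition is: 1 block(s) of size 3.
In nonincreasing order the block sizes are [3].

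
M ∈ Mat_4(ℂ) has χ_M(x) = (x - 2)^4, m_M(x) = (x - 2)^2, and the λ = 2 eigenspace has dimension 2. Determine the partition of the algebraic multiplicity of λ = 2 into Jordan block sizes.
Block sizes for λ = 2: [2, 2]

Step 1 — from the characteristic polynomial, algebraic multiplicity of λ = 2 is 4. From dim ker(M − (2)·I) = 2, there are exactly 2 Jordan blocks for λ = 2.
Step 2 — from the minimal polynomial, the factor (x − 2)^2 tells us the largest block for λ = 2 has size 2.
Step 3 — with total size 4, 2 blocks, and largest block 2, the block sizes (in nonincreasing order) are [2, 2].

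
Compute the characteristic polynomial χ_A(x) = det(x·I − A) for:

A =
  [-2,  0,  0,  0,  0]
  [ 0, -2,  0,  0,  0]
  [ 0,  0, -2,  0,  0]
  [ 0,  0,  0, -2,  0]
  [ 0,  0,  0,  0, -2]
x^5 + 10*x^4 + 40*x^3 + 80*x^2 + 80*x + 32

Expanding det(x·I − A) (e.g. by cofactor expansion or by noting that A is similar to its Jordan form J, which has the same characteristic polynomial as A) gives
  χ_A(x) = x^5 + 10*x^4 + 40*x^3 + 80*x^2 + 80*x + 32
which factors as (x + 2)^5. The eigenvalues (with algebraic multiplicities) are λ = -2 with multiplicity 5.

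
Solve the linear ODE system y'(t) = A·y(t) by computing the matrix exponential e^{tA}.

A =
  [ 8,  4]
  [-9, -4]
e^{tA} =
  [6*t*exp(2*t) + exp(2*t), 4*t*exp(2*t)]
  [-9*t*exp(2*t), -6*t*exp(2*t) + exp(2*t)]

Strategy: write A = P · J · P⁻¹ where J is a Jordan canonical form, so e^{tA} = P · e^{tJ} · P⁻¹, and e^{tJ} can be computed block-by-block.

A has Jordan form
J =
  [2, 1]
  [0, 2]
(up to reordering of blocks).

Per-block formulas:
  For a 2×2 Jordan block J_2(2): exp(t · J_2(2)) = e^(2t)·(I + t·N), where N is the 2×2 nilpotent shift.

After assembling e^{tJ} and conjugating by P, we get:

e^{tA} =
  [6*t*exp(2*t) + exp(2*t), 4*t*exp(2*t)]
  [-9*t*exp(2*t), -6*t*exp(2*t) + exp(2*t)]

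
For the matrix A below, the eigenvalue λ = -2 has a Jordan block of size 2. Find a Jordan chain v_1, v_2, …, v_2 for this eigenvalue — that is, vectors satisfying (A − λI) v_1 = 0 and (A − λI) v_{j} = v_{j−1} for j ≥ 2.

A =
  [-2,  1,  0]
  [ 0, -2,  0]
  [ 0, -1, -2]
A Jordan chain for λ = -2 of length 2:
v_1 = (1, 0, -1)ᵀ
v_2 = (0, 1, 0)ᵀ

Let N = A − (-2)·I. We want v_2 with N^2 v_2 = 0 but N^1 v_2 ≠ 0; then v_{j-1} := N · v_j for j = 2, …, 2.

Pick v_2 = (0, 1, 0)ᵀ.
Then v_1 = N · v_2 = (1, 0, -1)ᵀ.

Sanity check: (A − (-2)·I) v_1 = (0, 0, 0)ᵀ = 0. ✓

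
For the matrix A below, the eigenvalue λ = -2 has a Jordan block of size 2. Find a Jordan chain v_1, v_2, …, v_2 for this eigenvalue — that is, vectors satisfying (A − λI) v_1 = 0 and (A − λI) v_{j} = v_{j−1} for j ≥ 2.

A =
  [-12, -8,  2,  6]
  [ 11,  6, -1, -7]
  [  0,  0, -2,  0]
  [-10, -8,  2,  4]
A Jordan chain for λ = -2 of length 2:
v_1 = (4, -2, 0, 4)ᵀ
v_2 = (2, -3, 0, 0)ᵀ

Let N = A − (-2)·I. We want v_2 with N^2 v_2 = 0 but N^1 v_2 ≠ 0; then v_{j-1} := N · v_j for j = 2, …, 2.

Pick v_2 = (2, -3, 0, 0)ᵀ.
Then v_1 = N · v_2 = (4, -2, 0, 4)ᵀ.

Sanity check: (A − (-2)·I) v_1 = (0, 0, 0, 0)ᵀ = 0. ✓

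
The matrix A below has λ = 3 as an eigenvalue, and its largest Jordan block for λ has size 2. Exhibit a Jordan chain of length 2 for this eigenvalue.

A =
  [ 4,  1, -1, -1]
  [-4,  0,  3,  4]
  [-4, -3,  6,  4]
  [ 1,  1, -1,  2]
A Jordan chain for λ = 3 of length 2:
v_1 = (1, -4, -4, 1)ᵀ
v_2 = (1, 0, 0, 0)ᵀ

Let N = A − (3)·I. We want v_2 with N^2 v_2 = 0 but N^1 v_2 ≠ 0; then v_{j-1} := N · v_j for j = 2, …, 2.

Pick v_2 = (1, 0, 0, 0)ᵀ.
Then v_1 = N · v_2 = (1, -4, -4, 1)ᵀ.

Sanity check: (A − (3)·I) v_1 = (0, 0, 0, 0)ᵀ = 0. ✓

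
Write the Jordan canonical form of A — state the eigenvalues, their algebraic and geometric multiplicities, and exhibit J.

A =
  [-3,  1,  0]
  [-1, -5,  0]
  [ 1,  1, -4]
J_2(-4) ⊕ J_1(-4)

The characteristic polynomial is
  det(x·I − A) = x^3 + 12*x^2 + 48*x + 64 = (x + 4)^3

Eigenvalues and multiplicities (the geometric multiplicity of λ is n − rank(A − λI), which equals the number of Jordan blocks for λ):
  λ = -4: algebraic multiplicity = 3, geometric multiplicity = 2

Determining the block sizes for each eigenvalue:
  λ = -4: 2 blocks summing to 3 forces exactly one block of size 2 and the rest size 1 → block sizes [2, 1]

Assembling the blocks gives a Jordan form
J =
  [-4,  1,  0]
  [ 0, -4,  0]
  [ 0,  0, -4]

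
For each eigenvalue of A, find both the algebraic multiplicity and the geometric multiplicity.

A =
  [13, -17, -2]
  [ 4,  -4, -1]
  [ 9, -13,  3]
λ = 4: alg = 3, geom = 1

Step 1 — factor the characteristic polynomial to read off the algebraic multiplicities:
  χ_A(x) = (x - 4)^3

Step 2 — compute geometric multiplicities via the rank-nullity identity g(λ) = n − rank(A − λI):
  rank(A − (4)·I) = 2, so dim ker(A − (4)·I) = n − 2 = 1

Summary:
  λ = 4: algebraic multiplicity = 3, geometric multiplicity = 1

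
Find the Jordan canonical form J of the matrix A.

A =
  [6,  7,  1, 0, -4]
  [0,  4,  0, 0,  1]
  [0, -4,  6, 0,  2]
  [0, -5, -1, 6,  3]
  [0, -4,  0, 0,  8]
J_3(6) ⊕ J_1(6) ⊕ J_1(6)

The characteristic polynomial is
  det(x·I − A) = x^5 - 30*x^4 + 360*x^3 - 2160*x^2 + 6480*x - 7776 = (x - 6)^5

Eigenvalues and multiplicities (the geometric multiplicity of λ is n − rank(A − λI), which equals the number of Jordan blocks for λ):
  λ = 6: algebraic multiplicity = 5, geometric multiplicity = 3

Determining the block sizes for each eigenvalue:
  λ = 6: with am = 5 and gm = 3, the partition is not yet determined (e.g. several partitions of 5 into 3 parts exist). Let N = A − (6)·I. Computing rank(N^1) = 2, rank(N^2) = 1, rank(N^3) = 0; the number of blocks of size ≥ j is rank(N^{j−1}) − rank(N^j), giving [3, 1, 1]. So we have 1 block(s) of size 3, 2 block(s) of size 1 → block sizes [3, 1, 1]

Assembling the blocks gives a Jordan form
J =
  [6, 1, 0, 0, 0]
  [0, 6, 1, 0, 0]
  [0, 0, 6, 0, 0]
  [0, 0, 0, 6, 0]
  [0, 0, 0, 0, 6]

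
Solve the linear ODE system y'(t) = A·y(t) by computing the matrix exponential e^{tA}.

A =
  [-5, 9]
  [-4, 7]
e^{tA} =
  [-6*t*exp(t) + exp(t), 9*t*exp(t)]
  [-4*t*exp(t), 6*t*exp(t) + exp(t)]

Strategy: write A = P · J · P⁻¹ where J is a Jordan canonical form, so e^{tA} = P · e^{tJ} · P⁻¹, and e^{tJ} can be computed block-by-block.

A has Jordan form
J =
  [1, 1]
  [0, 1]
(up to reordering of blocks).

Per-block formulas:
  For a 2×2 Jordan block J_2(1): exp(t · J_2(1)) = e^(1t)·(I + t·N), where N is the 2×2 nilpotent shift.

After assembling e^{tJ} and conjugating by P, we get:

e^{tA} =
  [-6*t*exp(t) + exp(t), 9*t*exp(t)]
  [-4*t*exp(t), 6*t*exp(t) + exp(t)]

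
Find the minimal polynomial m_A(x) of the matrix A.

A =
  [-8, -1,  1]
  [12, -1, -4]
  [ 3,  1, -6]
x^2 + 10*x + 25

The characteristic polynomial is χ_A(x) = (x + 5)^3, so the eigenvalues are known. The minimal polynomial is
  m_A(x) = Π_λ (x − λ)^{k_λ}
where k_λ is the size of the *largest* Jordan block for λ (equivalently, the smallest k with (A − λI)^k v = 0 for every generalised eigenvector v of λ).

  λ = -5: largest Jordan block has size 2, contributing (x + 5)^2

So m_A(x) = (x + 5)^2 = x^2 + 10*x + 25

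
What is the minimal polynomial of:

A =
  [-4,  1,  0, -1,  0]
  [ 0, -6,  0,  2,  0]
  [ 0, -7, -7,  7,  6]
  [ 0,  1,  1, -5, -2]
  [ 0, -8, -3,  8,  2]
x^3 + 12*x^2 + 48*x + 64

The characteristic polynomial is χ_A(x) = (x + 4)^5, so the eigenvalues are known. The minimal polynomial is
  m_A(x) = Π_λ (x − λ)^{k_λ}
where k_λ is the size of the *largest* Jordan block for λ (equivalently, the smallest k with (A − λI)^k v = 0 for every generalised eigenvector v of λ).

  λ = -4: largest Jordan block has size 3, contributing (x + 4)^3

So m_A(x) = (x + 4)^3 = x^3 + 12*x^2 + 48*x + 64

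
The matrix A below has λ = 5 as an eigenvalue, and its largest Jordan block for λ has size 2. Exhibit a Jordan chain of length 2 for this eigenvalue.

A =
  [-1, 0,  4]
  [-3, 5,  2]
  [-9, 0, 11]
A Jordan chain for λ = 5 of length 2:
v_1 = (-6, -3, -9)ᵀ
v_2 = (1, 0, 0)ᵀ

Let N = A − (5)·I. We want v_2 with N^2 v_2 = 0 but N^1 v_2 ≠ 0; then v_{j-1} := N · v_j for j = 2, …, 2.

Pick v_2 = (1, 0, 0)ᵀ.
Then v_1 = N · v_2 = (-6, -3, -9)ᵀ.

Sanity check: (A − (5)·I) v_1 = (0, 0, 0)ᵀ = 0. ✓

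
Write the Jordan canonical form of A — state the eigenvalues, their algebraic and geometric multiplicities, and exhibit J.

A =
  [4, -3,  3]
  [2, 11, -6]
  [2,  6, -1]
J_1(4) ⊕ J_1(5) ⊕ J_1(5)

The characteristic polynomial is
  det(x·I − A) = x^3 - 14*x^2 + 65*x - 100 = (x - 5)^2*(x - 4)

Eigenvalues and multiplicities (the geometric multiplicity of λ is n − rank(A − λI), which equals the number of Jordan blocks for λ):
  λ = 4: algebraic multiplicity = 1, geometric multiplicity = 1
  λ = 5: algebraic multiplicity = 2, geometric multiplicity = 2

Determining the block sizes for each eigenvalue:
  λ = 4: one block (gm = 1), so the single block has size am = 1 → block sizes [1]
  λ = 5: gm = am = 2, so every block has size 1 → block sizes [1, 1]

Assembling the blocks gives a Jordan form
J =
  [4, 0, 0]
  [0, 5, 0]
  [0, 0, 5]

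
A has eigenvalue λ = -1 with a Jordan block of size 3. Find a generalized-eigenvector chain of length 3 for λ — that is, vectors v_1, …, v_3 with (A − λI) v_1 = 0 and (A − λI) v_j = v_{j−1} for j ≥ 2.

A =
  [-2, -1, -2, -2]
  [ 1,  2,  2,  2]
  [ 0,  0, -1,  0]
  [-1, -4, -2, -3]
A Jordan chain for λ = -1 of length 3:
v_1 = (2, 0, 0, -1)ᵀ
v_2 = (-1, 1, 0, -1)ᵀ
v_3 = (1, 0, 0, 0)ᵀ

Let N = A − (-1)·I. We want v_3 with N^3 v_3 = 0 but N^2 v_3 ≠ 0; then v_{j-1} := N · v_j for j = 3, …, 2.

Pick v_3 = (1, 0, 0, 0)ᵀ.
Then v_2 = N · v_3 = (-1, 1, 0, -1)ᵀ.
Then v_1 = N · v_2 = (2, 0, 0, -1)ᵀ.

Sanity check: (A − (-1)·I) v_1 = (0, 0, 0, 0)ᵀ = 0. ✓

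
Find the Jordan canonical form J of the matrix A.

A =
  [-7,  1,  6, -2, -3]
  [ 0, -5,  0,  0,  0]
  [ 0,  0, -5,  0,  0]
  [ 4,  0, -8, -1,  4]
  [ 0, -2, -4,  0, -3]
J_1(-5) ⊕ J_1(-5) ⊕ J_1(-5) ⊕ J_2(-3)

The characteristic polynomial is
  det(x·I − A) = x^5 + 21*x^4 + 174*x^3 + 710*x^2 + 1425*x + 1125 = (x + 3)^2*(x + 5)^3

Eigenvalues and multiplicities (the geometric multiplicity of λ is n − rank(A − λI), which equals the number of Jordan blocks for λ):
  λ = -5: algebraic multiplicity = 3, geometric multiplicity = 3
  λ = -3: algebraic multiplicity = 2, geometric multiplicity = 1

Determining the block sizes for each eigenvalue:
  λ = -5: gm = am = 3, so every block has size 1 → block sizes [1, 1, 1]
  λ = -3: one block (gm = 1), so the single block has size am = 2 → block sizes [2]

Assembling the blocks gives a Jordan form
J =
  [-5,  0,  0,  0,  0]
  [ 0, -5,  0,  0,  0]
  [ 0,  0, -5,  0,  0]
  [ 0,  0,  0, -3,  1]
  [ 0,  0,  0,  0, -3]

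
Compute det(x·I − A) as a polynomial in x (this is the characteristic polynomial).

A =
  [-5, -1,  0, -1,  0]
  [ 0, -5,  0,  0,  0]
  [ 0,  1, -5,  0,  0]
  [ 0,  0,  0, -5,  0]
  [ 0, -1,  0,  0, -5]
x^5 + 25*x^4 + 250*x^3 + 1250*x^2 + 3125*x + 3125

Expanding det(x·I − A) (e.g. by cofactor expansion or by noting that A is similar to its Jordan form J, which has the same characteristic polynomial as A) gives
  χ_A(x) = x^5 + 25*x^4 + 250*x^3 + 1250*x^2 + 3125*x + 3125
which factors as (x + 5)^5. The eigenvalues (with algebraic multiplicities) are λ = -5 with multiplicity 5.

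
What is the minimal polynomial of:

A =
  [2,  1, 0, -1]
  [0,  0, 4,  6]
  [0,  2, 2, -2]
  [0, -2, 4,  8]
x^3 - 10*x^2 + 28*x - 24

The characteristic polynomial is χ_A(x) = (x - 6)*(x - 2)^3, so the eigenvalues are known. The minimal polynomial is
  m_A(x) = Π_λ (x − λ)^{k_λ}
where k_λ is the size of the *largest* Jordan block for λ (equivalently, the smallest k with (A − λI)^k v = 0 for every generalised eigenvector v of λ).

  λ = 2: largest Jordan block has size 2, contributing (x − 2)^2
  λ = 6: largest Jordan block has size 1, contributing (x − 6)

So m_A(x) = (x - 6)*(x - 2)^2 = x^3 - 10*x^2 + 28*x - 24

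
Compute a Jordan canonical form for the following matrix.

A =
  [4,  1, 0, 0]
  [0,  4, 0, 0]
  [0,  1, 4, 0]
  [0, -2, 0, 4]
J_2(4) ⊕ J_1(4) ⊕ J_1(4)

The characteristic polynomial is
  det(x·I − A) = x^4 - 16*x^3 + 96*x^2 - 256*x + 256 = (x - 4)^4

Eigenvalues and multiplicities (the geometric multiplicity of λ is n − rank(A − λI), which equals the number of Jordan blocks for λ):
  λ = 4: algebraic multiplicity = 4, geometric multiplicity = 3

Determining the block sizes for each eigenvalue:
  λ = 4: 3 blocks summing to 4 forces exactly one block of size 2 and the rest size 1 → block sizes [2, 1, 1]

Assembling the blocks gives a Jordan form
J =
  [4, 1, 0, 0]
  [0, 4, 0, 0]
  [0, 0, 4, 0]
  [0, 0, 0, 4]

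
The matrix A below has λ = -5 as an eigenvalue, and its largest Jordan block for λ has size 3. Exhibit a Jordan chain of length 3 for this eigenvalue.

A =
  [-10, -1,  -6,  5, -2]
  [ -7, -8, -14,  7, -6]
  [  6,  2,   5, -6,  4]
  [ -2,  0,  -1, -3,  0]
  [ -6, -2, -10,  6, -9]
A Jordan chain for λ = -5 of length 3:
v_1 = (-2, -6, 4, 0, -4)ᵀ
v_2 = (-5, -7, 6, -2, -6)ᵀ
v_3 = (1, 0, 0, 0, 0)ᵀ

Let N = A − (-5)·I. We want v_3 with N^3 v_3 = 0 but N^2 v_3 ≠ 0; then v_{j-1} := N · v_j for j = 3, …, 2.

Pick v_3 = (1, 0, 0, 0, 0)ᵀ.
Then v_2 = N · v_3 = (-5, -7, 6, -2, -6)ᵀ.
Then v_1 = N · v_2 = (-2, -6, 4, 0, -4)ᵀ.

Sanity check: (A − (-5)·I) v_1 = (0, 0, 0, 0, 0)ᵀ = 0. ✓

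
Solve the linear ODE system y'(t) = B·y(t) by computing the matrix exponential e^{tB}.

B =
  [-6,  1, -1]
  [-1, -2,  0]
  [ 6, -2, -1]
e^{tB} =
  [t^2*exp(-3*t) - 3*t*exp(-3*t) + exp(-3*t), t*exp(-3*t), t^2*exp(-3*t)/2 - t*exp(-3*t)]
  [t^2*exp(-3*t) - t*exp(-3*t), t*exp(-3*t) + exp(-3*t), t^2*exp(-3*t)/2]
  [-2*t^2*exp(-3*t) + 6*t*exp(-3*t), -2*t*exp(-3*t), -t^2*exp(-3*t) + 2*t*exp(-3*t) + exp(-3*t)]

Strategy: write B = P · J · P⁻¹ where J is a Jordan canonical form, so e^{tB} = P · e^{tJ} · P⁻¹, and e^{tJ} can be computed block-by-block.

B has Jordan form
J =
  [-3,  1,  0]
  [ 0, -3,  1]
  [ 0,  0, -3]
(up to reordering of blocks).

Per-block formulas:
  For a 3×3 Jordan block J_3(-3): exp(t · J_3(-3)) = e^(-3t)·(I + t·N + (t^2/2)·N^2), where N is the 3×3 nilpotent shift.

After assembling e^{tJ} and conjugating by P, we get:

e^{tB} =
  [t^2*exp(-3*t) - 3*t*exp(-3*t) + exp(-3*t), t*exp(-3*t), t^2*exp(-3*t)/2 - t*exp(-3*t)]
  [t^2*exp(-3*t) - t*exp(-3*t), t*exp(-3*t) + exp(-3*t), t^2*exp(-3*t)/2]
  [-2*t^2*exp(-3*t) + 6*t*exp(-3*t), -2*t*exp(-3*t), -t^2*exp(-3*t) + 2*t*exp(-3*t) + exp(-3*t)]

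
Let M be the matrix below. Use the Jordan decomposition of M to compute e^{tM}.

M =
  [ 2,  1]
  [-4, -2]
e^{tM} =
  [2*t + 1, t]
  [-4*t, 1 - 2*t]

Strategy: write M = P · J · P⁻¹ where J is a Jordan canonical form, so e^{tM} = P · e^{tJ} · P⁻¹, and e^{tJ} can be computed block-by-block.

M has Jordan form
J =
  [0, 1]
  [0, 0]
(up to reordering of blocks).

Per-block formulas:
  For a 2×2 Jordan block J_2(0): exp(t · J_2(0)) = e^(0t)·(I + t·N), where N is the 2×2 nilpotent shift.

After assembling e^{tJ} and conjugating by P, we get:

e^{tM} =
  [2*t + 1, t]
  [-4*t, 1 - 2*t]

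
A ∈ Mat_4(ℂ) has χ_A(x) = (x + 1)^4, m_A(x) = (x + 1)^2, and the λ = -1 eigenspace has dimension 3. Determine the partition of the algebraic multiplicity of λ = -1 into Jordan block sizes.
Block sizes for λ = -1: [2, 1, 1]

Step 1 — from the characteristic polynomial, algebraic multiplicity of λ = -1 is 4. From dim ker(A − (-1)·I) = 3, there are exactly 3 Jordan blocks for λ = -1.
Step 2 — from the minimal polynomial, the factor (x + 1)^2 tells us the largest block for λ = -1 has size 2.
Step 3 — with total size 4, 3 blocks, and largest block 2, the block sizes (in nonincreasing order) are [2, 1, 1].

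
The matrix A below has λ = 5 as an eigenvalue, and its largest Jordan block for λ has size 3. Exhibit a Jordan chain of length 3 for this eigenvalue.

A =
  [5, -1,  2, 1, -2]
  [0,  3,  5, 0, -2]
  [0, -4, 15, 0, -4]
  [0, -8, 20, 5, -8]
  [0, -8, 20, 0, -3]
A Jordan chain for λ = 5 of length 3:
v_1 = (2, 0, 0, 0, 0)ᵀ
v_2 = (-1, -2, -4, -8, -8)ᵀ
v_3 = (0, 1, 0, 0, 0)ᵀ

Let N = A − (5)·I. We want v_3 with N^3 v_3 = 0 but N^2 v_3 ≠ 0; then v_{j-1} := N · v_j for j = 3, …, 2.

Pick v_3 = (0, 1, 0, 0, 0)ᵀ.
Then v_2 = N · v_3 = (-1, -2, -4, -8, -8)ᵀ.
Then v_1 = N · v_2 = (2, 0, 0, 0, 0)ᵀ.

Sanity check: (A − (5)·I) v_1 = (0, 0, 0, 0, 0)ᵀ = 0. ✓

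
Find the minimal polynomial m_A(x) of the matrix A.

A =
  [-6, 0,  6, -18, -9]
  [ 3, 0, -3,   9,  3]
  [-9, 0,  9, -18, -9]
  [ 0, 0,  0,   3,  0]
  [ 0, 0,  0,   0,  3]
x^2 - 3*x

The characteristic polynomial is χ_A(x) = x^2*(x - 3)^3, so the eigenvalues are known. The minimal polynomial is
  m_A(x) = Π_λ (x − λ)^{k_λ}
where k_λ is the size of the *largest* Jordan block for λ (equivalently, the smallest k with (A − λI)^k v = 0 for every generalised eigenvector v of λ).

  λ = 0: largest Jordan block has size 1, contributing (x − 0)
  λ = 3: largest Jordan block has size 1, contributing (x − 3)

So m_A(x) = x*(x - 3) = x^2 - 3*x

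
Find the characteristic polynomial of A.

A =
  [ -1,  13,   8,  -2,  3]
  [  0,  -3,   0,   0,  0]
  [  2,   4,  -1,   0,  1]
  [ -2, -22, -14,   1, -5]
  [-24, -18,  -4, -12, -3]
x^5 + 7*x^4 + 10*x^3 - 18*x^2 - 27*x + 27

Expanding det(x·I − A) (e.g. by cofactor expansion or by noting that A is similar to its Jordan form J, which has the same characteristic polynomial as A) gives
  χ_A(x) = x^5 + 7*x^4 + 10*x^3 - 18*x^2 - 27*x + 27
which factors as (x - 1)^2*(x + 3)^3. The eigenvalues (with algebraic multiplicities) are λ = -3 with multiplicity 3, λ = 1 with multiplicity 2.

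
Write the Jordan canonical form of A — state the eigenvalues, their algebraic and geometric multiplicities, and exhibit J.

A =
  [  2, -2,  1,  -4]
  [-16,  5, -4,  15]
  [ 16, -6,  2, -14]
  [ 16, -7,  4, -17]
J_2(-2) ⊕ J_2(-2)

The characteristic polynomial is
  det(x·I − A) = x^4 + 8*x^3 + 24*x^2 + 32*x + 16 = (x + 2)^4

Eigenvalues and multiplicities (the geometric multiplicity of λ is n − rank(A − λI), which equals the number of Jordan blocks for λ):
  λ = -2: algebraic multiplicity = 4, geometric multiplicity = 2

Determining the block sizes for each eigenvalue:
  λ = -2: with am = 4 and gm = 2, the partition is not yet determined (e.g. several partitions of 4 into 2 parts exist). Let N = A − (-2)·I. Computing rank(N^1) = 2, rank(N^2) = 0; the number of blocks of size ≥ j is rank(N^{j−1}) − rank(N^j), giving [2, 2]. So we have 2 block(s) of size 2 → block sizes [2, 2]

Assembling the blocks gives a Jordan form
J =
  [-2,  1,  0,  0]
  [ 0, -2,  0,  0]
  [ 0,  0, -2,  1]
  [ 0,  0,  0, -2]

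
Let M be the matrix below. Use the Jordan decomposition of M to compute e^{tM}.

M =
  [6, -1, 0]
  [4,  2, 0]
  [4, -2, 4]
e^{tM} =
  [2*t*exp(4*t) + exp(4*t), -t*exp(4*t), 0]
  [4*t*exp(4*t), -2*t*exp(4*t) + exp(4*t), 0]
  [4*t*exp(4*t), -2*t*exp(4*t), exp(4*t)]

Strategy: write M = P · J · P⁻¹ where J is a Jordan canonical form, so e^{tM} = P · e^{tJ} · P⁻¹, and e^{tJ} can be computed block-by-block.

M has Jordan form
J =
  [4, 1, 0]
  [0, 4, 0]
  [0, 0, 4]
(up to reordering of blocks).

Per-block formulas:
  For a 1×1 block at λ = 4: exp(t · [4]) = [e^(4t)].
  For a 2×2 Jordan block J_2(4): exp(t · J_2(4)) = e^(4t)·(I + t·N), where N is the 2×2 nilpotent shift.

After assembling e^{tJ} and conjugating by P, we get:

e^{tM} =
  [2*t*exp(4*t) + exp(4*t), -t*exp(4*t), 0]
  [4*t*exp(4*t), -2*t*exp(4*t) + exp(4*t), 0]
  [4*t*exp(4*t), -2*t*exp(4*t), exp(4*t)]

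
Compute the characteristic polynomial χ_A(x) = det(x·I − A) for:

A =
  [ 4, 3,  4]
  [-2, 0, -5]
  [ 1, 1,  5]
x^3 - 9*x^2 + 27*x - 27

Expanding det(x·I − A) (e.g. by cofactor expansion or by noting that A is similar to its Jordan form J, which has the same characteristic polynomial as A) gives
  χ_A(x) = x^3 - 9*x^2 + 27*x - 27
which factors as (x - 3)^3. The eigenvalues (with algebraic multiplicities) are λ = 3 with multiplicity 3.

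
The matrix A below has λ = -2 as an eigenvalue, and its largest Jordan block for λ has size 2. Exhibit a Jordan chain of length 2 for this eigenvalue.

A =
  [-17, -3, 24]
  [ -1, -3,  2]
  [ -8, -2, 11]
A Jordan chain for λ = -2 of length 2:
v_1 = (-3, -1, -2)ᵀ
v_2 = (0, 1, 0)ᵀ

Let N = A − (-2)·I. We want v_2 with N^2 v_2 = 0 but N^1 v_2 ≠ 0; then v_{j-1} := N · v_j for j = 2, …, 2.

Pick v_2 = (0, 1, 0)ᵀ.
Then v_1 = N · v_2 = (-3, -1, -2)ᵀ.

Sanity check: (A − (-2)·I) v_1 = (0, 0, 0)ᵀ = 0. ✓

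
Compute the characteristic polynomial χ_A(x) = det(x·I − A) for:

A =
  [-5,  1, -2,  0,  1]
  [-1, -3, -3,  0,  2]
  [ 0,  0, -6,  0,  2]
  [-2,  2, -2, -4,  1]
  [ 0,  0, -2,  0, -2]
x^5 + 20*x^4 + 160*x^3 + 640*x^2 + 1280*x + 1024

Expanding det(x·I − A) (e.g. by cofactor expansion or by noting that A is similar to its Jordan form J, which has the same characteristic polynomial as A) gives
  χ_A(x) = x^5 + 20*x^4 + 160*x^3 + 640*x^2 + 1280*x + 1024
which factors as (x + 4)^5. The eigenvalues (with algebraic multiplicities) are λ = -4 with multiplicity 5.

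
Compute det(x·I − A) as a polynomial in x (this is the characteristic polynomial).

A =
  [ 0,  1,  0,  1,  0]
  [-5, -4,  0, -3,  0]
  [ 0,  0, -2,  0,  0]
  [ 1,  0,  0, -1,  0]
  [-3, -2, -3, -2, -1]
x^5 + 8*x^4 + 25*x^3 + 38*x^2 + 28*x + 8

Expanding det(x·I − A) (e.g. by cofactor expansion or by noting that A is similar to its Jordan form J, which has the same characteristic polynomial as A) gives
  χ_A(x) = x^5 + 8*x^4 + 25*x^3 + 38*x^2 + 28*x + 8
which factors as (x + 1)^2*(x + 2)^3. The eigenvalues (with algebraic multiplicities) are λ = -2 with multiplicity 3, λ = -1 with multiplicity 2.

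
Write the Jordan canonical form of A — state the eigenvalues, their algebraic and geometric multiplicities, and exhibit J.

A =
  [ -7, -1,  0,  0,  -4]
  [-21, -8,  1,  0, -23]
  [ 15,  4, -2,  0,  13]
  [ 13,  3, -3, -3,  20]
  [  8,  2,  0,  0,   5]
J_3(-3) ⊕ J_2(-3)

The characteristic polynomial is
  det(x·I − A) = x^5 + 15*x^4 + 90*x^3 + 270*x^2 + 405*x + 243 = (x + 3)^5

Eigenvalues and multiplicities (the geometric multiplicity of λ is n − rank(A − λI), which equals the number of Jordan blocks for λ):
  λ = -3: algebraic multiplicity = 5, geometric multiplicity = 2

Determining the block sizes for each eigenvalue:
  λ = -3: with am = 5 and gm = 2, the partition is not yet determined (e.g. several partitions of 5 into 2 parts exist). Let N = A − (-3)·I. Computing rank(N^1) = 3, rank(N^2) = 1, rank(N^3) = 0; the number of blocks of size ≥ j is rank(N^{j−1}) − rank(N^j), giving [2, 2, 1]. So we have 1 block(s) of size 3, 1 block(s) of size 2 → block sizes [3, 2]

Assembling the blocks gives a Jordan form
J =
  [-3,  1,  0,  0,  0]
  [ 0, -3,  1,  0,  0]
  [ 0,  0, -3,  0,  0]
  [ 0,  0,  0, -3,  1]
  [ 0,  0,  0,  0, -3]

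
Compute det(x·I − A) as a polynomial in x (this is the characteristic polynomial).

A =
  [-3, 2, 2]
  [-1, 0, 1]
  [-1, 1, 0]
x^3 + 3*x^2 + 3*x + 1

Expanding det(x·I − A) (e.g. by cofactor expansion or by noting that A is similar to its Jordan form J, which has the same characteristic polynomial as A) gives
  χ_A(x) = x^3 + 3*x^2 + 3*x + 1
which factors as (x + 1)^3. The eigenvalues (with algebraic multiplicities) are λ = -1 with multiplicity 3.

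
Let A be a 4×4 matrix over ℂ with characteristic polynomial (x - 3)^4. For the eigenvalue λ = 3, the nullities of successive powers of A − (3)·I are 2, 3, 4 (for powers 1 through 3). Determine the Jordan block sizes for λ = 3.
Block sizes for λ = 3: [3, 1]

From the dimensions of kernels of powers, the number of Jordan blocks of size at least j is d_j − d_{j−1} where d_j = dim ker(N^j) (with d_0 = 0). Computing the differences gives [2, 1, 1].
The number of blocks of size exactly k is (#blocks of size ≥ k) − (#blocks of size ≥ k + 1), so the partition is: 1 block(s) of size 1, 1 block(s) of size 3.
In nonincreasing order the block sizes are [3, 1].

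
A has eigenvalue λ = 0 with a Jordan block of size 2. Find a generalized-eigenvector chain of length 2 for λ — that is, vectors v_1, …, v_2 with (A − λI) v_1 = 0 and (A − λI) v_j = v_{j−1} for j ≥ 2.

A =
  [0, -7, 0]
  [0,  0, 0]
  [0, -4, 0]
A Jordan chain for λ = 0 of length 2:
v_1 = (-7, 0, -4)ᵀ
v_2 = (0, 1, 0)ᵀ

Let N = A − (0)·I. We want v_2 with N^2 v_2 = 0 but N^1 v_2 ≠ 0; then v_{j-1} := N · v_j for j = 2, …, 2.

Pick v_2 = (0, 1, 0)ᵀ.
Then v_1 = N · v_2 = (-7, 0, -4)ᵀ.

Sanity check: (A − (0)·I) v_1 = (0, 0, 0)ᵀ = 0. ✓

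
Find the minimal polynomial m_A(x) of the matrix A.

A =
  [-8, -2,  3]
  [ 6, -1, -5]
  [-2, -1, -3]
x^3 + 12*x^2 + 48*x + 64

The characteristic polynomial is χ_A(x) = (x + 4)^3, so the eigenvalues are known. The minimal polynomial is
  m_A(x) = Π_λ (x − λ)^{k_λ}
where k_λ is the size of the *largest* Jordan block for λ (equivalently, the smallest k with (A − λI)^k v = 0 for every generalised eigenvector v of λ).

  λ = -4: largest Jordan block has size 3, contributing (x + 4)^3

So m_A(x) = (x + 4)^3 = x^3 + 12*x^2 + 48*x + 64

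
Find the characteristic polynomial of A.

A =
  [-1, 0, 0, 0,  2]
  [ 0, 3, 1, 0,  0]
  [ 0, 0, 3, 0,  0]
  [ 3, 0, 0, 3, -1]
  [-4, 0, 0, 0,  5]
x^5 - 13*x^4 + 66*x^3 - 162*x^2 + 189*x - 81

Expanding det(x·I − A) (e.g. by cofactor expansion or by noting that A is similar to its Jordan form J, which has the same characteristic polynomial as A) gives
  χ_A(x) = x^5 - 13*x^4 + 66*x^3 - 162*x^2 + 189*x - 81
which factors as (x - 3)^4*(x - 1). The eigenvalues (with algebraic multiplicities) are λ = 1 with multiplicity 1, λ = 3 with multiplicity 4.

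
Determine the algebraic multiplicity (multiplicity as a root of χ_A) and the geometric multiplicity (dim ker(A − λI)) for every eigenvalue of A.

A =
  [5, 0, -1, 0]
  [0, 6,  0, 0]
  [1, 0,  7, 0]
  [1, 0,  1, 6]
λ = 6: alg = 4, geom = 3

Step 1 — factor the characteristic polynomial to read off the algebraic multiplicities:
  χ_A(x) = (x - 6)^4

Step 2 — compute geometric multiplicities via the rank-nullity identity g(λ) = n − rank(A − λI):
  rank(A − (6)·I) = 1, so dim ker(A − (6)·I) = n − 1 = 3

Summary:
  λ = 6: algebraic multiplicity = 4, geometric multiplicity = 3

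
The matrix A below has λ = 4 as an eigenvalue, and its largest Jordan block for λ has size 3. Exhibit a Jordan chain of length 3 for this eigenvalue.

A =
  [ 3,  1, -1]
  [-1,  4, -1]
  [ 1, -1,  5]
A Jordan chain for λ = 4 of length 3:
v_1 = (-1, 0, 1)ᵀ
v_2 = (-1, -1, 1)ᵀ
v_3 = (1, 0, 0)ᵀ

Let N = A − (4)·I. We want v_3 with N^3 v_3 = 0 but N^2 v_3 ≠ 0; then v_{j-1} := N · v_j for j = 3, …, 2.

Pick v_3 = (1, 0, 0)ᵀ.
Then v_2 = N · v_3 = (-1, -1, 1)ᵀ.
Then v_1 = N · v_2 = (-1, 0, 1)ᵀ.

Sanity check: (A − (4)·I) v_1 = (0, 0, 0)ᵀ = 0. ✓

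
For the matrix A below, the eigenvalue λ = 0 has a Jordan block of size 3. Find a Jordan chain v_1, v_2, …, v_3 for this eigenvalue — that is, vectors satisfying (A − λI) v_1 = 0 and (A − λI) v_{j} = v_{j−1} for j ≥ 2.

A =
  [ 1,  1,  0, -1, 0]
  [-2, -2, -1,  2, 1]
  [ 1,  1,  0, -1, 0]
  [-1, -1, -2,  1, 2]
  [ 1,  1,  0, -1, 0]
A Jordan chain for λ = 0 of length 3:
v_1 = (1, -2, 1, -1, 1)ᵀ
v_2 = (0, -1, 0, -2, 0)ᵀ
v_3 = (0, 0, 1, 0, 0)ᵀ

Let N = A − (0)·I. We want v_3 with N^3 v_3 = 0 but N^2 v_3 ≠ 0; then v_{j-1} := N · v_j for j = 3, …, 2.

Pick v_3 = (0, 0, 1, 0, 0)ᵀ.
Then v_2 = N · v_3 = (0, -1, 0, -2, 0)ᵀ.
Then v_1 = N · v_2 = (1, -2, 1, -1, 1)ᵀ.

Sanity check: (A − (0)·I) v_1 = (0, 0, 0, 0, 0)ᵀ = 0. ✓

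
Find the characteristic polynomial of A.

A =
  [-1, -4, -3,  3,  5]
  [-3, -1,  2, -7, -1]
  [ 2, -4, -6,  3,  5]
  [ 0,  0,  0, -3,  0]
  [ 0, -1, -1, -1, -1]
x^5 + 12*x^4 + 54*x^3 + 108*x^2 + 81*x

Expanding det(x·I − A) (e.g. by cofactor expansion or by noting that A is similar to its Jordan form J, which has the same characteristic polynomial as A) gives
  χ_A(x) = x^5 + 12*x^4 + 54*x^3 + 108*x^2 + 81*x
which factors as x*(x + 3)^4. The eigenvalues (with algebraic multiplicities) are λ = -3 with multiplicity 4, λ = 0 with multiplicity 1.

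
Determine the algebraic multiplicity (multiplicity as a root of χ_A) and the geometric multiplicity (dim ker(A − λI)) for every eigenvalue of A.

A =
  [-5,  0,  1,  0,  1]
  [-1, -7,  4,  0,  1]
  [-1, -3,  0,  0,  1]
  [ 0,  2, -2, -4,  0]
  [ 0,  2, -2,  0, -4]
λ = -4: alg = 5, geom = 3

Step 1 — factor the characteristic polynomial to read off the algebraic multiplicities:
  χ_A(x) = (x + 4)^5

Step 2 — compute geometric multiplicities via the rank-nullity identity g(λ) = n − rank(A − λI):
  rank(A − (-4)·I) = 2, so dim ker(A − (-4)·I) = n − 2 = 3

Summary:
  λ = -4: algebraic multiplicity = 5, geometric multiplicity = 3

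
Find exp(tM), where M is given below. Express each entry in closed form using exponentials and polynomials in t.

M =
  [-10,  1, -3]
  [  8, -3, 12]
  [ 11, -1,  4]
e^{tM} =
  [-5*t*exp(-5*t) + exp(-5*t), t*exp(-5*t), -3*t*exp(-5*t)]
  [-10*t*exp(-5*t) + 3*exp(t) - 3*exp(-5*t), 2*t*exp(-5*t) + exp(-5*t), -6*t*exp(-5*t) + 3*exp(t) - 3*exp(-5*t)]
  [5*t*exp(-5*t) + exp(t) - exp(-5*t), -t*exp(-5*t), 3*t*exp(-5*t) + exp(t)]

Strategy: write M = P · J · P⁻¹ where J is a Jordan canonical form, so e^{tM} = P · e^{tJ} · P⁻¹, and e^{tJ} can be computed block-by-block.

M has Jordan form
J =
  [-5,  1, 0]
  [ 0, -5, 0]
  [ 0,  0, 1]
(up to reordering of blocks).

Per-block formulas:
  For a 2×2 Jordan block J_2(-5): exp(t · J_2(-5)) = e^(-5t)·(I + t·N), where N is the 2×2 nilpotent shift.
  For a 1×1 block at λ = 1: exp(t · [1]) = [e^(1t)].

After assembling e^{tJ} and conjugating by P, we get:

e^{tM} =
  [-5*t*exp(-5*t) + exp(-5*t), t*exp(-5*t), -3*t*exp(-5*t)]
  [-10*t*exp(-5*t) + 3*exp(t) - 3*exp(-5*t), 2*t*exp(-5*t) + exp(-5*t), -6*t*exp(-5*t) + 3*exp(t) - 3*exp(-5*t)]
  [5*t*exp(-5*t) + exp(t) - exp(-5*t), -t*exp(-5*t), 3*t*exp(-5*t) + exp(t)]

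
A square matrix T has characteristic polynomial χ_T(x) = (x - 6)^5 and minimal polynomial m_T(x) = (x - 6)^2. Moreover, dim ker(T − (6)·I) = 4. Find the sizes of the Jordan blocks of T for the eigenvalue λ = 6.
Block sizes for λ = 6: [2, 1, 1, 1]

Step 1 — from the characteristic polynomial, algebraic multiplicity of λ = 6 is 5. From dim ker(T − (6)·I) = 4, there are exactly 4 Jordan blocks for λ = 6.
Step 2 — from the minimal polynomial, the factor (x − 6)^2 tells us the largest block for λ = 6 has size 2.
Step 3 — with total size 5, 4 blocks, and largest block 2, the block sizes (in nonincreasing order) are [2, 1, 1, 1].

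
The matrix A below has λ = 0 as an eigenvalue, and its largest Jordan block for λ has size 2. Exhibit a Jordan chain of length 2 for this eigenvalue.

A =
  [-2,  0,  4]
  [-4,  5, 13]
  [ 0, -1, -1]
A Jordan chain for λ = 0 of length 2:
v_1 = (-2, 1, -1)ᵀ
v_2 = (1, 1, 0)ᵀ

Let N = A − (0)·I. We want v_2 with N^2 v_2 = 0 but N^1 v_2 ≠ 0; then v_{j-1} := N · v_j for j = 2, …, 2.

Pick v_2 = (1, 1, 0)ᵀ.
Then v_1 = N · v_2 = (-2, 1, -1)ᵀ.

Sanity check: (A − (0)·I) v_1 = (0, 0, 0)ᵀ = 0. ✓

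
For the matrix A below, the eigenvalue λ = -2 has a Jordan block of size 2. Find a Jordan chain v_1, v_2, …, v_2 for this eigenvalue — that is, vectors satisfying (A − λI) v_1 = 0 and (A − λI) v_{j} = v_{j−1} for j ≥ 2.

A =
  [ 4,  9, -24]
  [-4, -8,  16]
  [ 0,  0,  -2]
A Jordan chain for λ = -2 of length 2:
v_1 = (6, -4, 0)ᵀ
v_2 = (1, 0, 0)ᵀ

Let N = A − (-2)·I. We want v_2 with N^2 v_2 = 0 but N^1 v_2 ≠ 0; then v_{j-1} := N · v_j for j = 2, …, 2.

Pick v_2 = (1, 0, 0)ᵀ.
Then v_1 = N · v_2 = (6, -4, 0)ᵀ.

Sanity check: (A − (-2)·I) v_1 = (0, 0, 0)ᵀ = 0. ✓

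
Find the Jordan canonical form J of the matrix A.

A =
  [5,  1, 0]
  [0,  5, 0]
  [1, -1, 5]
J_3(5)

The characteristic polynomial is
  det(x·I − A) = x^3 - 15*x^2 + 75*x - 125 = (x - 5)^3

Eigenvalues and multiplicities (the geometric multiplicity of λ is n − rank(A − λI), which equals the number of Jordan blocks for λ):
  λ = 5: algebraic multiplicity = 3, geometric multiplicity = 1

Determining the block sizes for each eigenvalue:
  λ = 5: one block (gm = 1), so the single block has size am = 3 → block sizes [3]

Assembling the blocks gives a Jordan form
J =
  [5, 1, 0]
  [0, 5, 1]
  [0, 0, 5]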